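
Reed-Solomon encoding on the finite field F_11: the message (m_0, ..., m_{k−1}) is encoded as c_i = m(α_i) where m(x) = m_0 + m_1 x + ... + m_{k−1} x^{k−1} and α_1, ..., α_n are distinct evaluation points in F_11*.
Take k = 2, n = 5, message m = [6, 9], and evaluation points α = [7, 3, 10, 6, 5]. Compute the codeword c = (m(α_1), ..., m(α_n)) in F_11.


c = [3, 0, 8, 5, 7]

Message polynomial: m(x) = 6 + 9·x (mod 11).
For each evaluation point α_i, compute m(α_i) mod 11:
  α_1 = 7: Horner steps 9 → 3, so m(7) = 3.
  α_2 = 3: Horner steps 9 → 0, so m(3) = 0.
  α_3 = 10: Horner steps 9 → 8, so m(10) = 8.
  α_4 = 6: Horner steps 9 → 5, so m(6) = 5.
  α_5 = 5: Horner steps 9 → 7, so m(5) = 7.
Codeword c = [3, 0, 8, 5, 7] ∈ F_11^5.


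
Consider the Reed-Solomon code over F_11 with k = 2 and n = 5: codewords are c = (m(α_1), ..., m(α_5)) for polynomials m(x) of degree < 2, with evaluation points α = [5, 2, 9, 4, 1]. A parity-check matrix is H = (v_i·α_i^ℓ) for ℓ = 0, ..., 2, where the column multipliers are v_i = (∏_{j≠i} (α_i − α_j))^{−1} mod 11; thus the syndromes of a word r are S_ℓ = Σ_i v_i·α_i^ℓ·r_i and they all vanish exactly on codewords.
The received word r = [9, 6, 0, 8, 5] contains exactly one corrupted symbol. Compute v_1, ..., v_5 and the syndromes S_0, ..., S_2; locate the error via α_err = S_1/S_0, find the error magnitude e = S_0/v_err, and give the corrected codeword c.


S = (1, 9, 4), error at position 3, error magnitude e = 9, c = [9, 6, 2, 8, 5].

Step 1: column multipliers v_i = (∏_{j≠i}(α_i − α_j))^{−1} mod 11.
  i = 1 (α = 5): (5−2)(5−9)(5−4)(5−1) = 3·(−4)·1·4 = −48 ≡ 7, so v_1 = 7^{−1} = 8 (mod 11).
  i = 2 (α = 2): (2−5)(2−9)(2−4)(2−1) = (−3)·(−7)·(−2)·1 = −42 ≡ 2, so v_2 = 2^{−1} = 6 (mod 11).
  i = 3 (α = 9): (9−5)(9−2)(9−4)(9−1) = 4·7·5·8 = 1120 ≡ 9, so v_3 = 9^{−1} = 5 (mod 11).
  i = 4 (α = 4): (4−5)(4−2)(4−9)(4−1) = (−1)·2·(−5)·3 = 30 ≡ 8, so v_4 = 8^{−1} = 7 (mod 11).
  i = 5 (α = 1): (1−5)(1−2)(1−9)(1−4) = (−4)·(−1)·(−8)·(−3) = 96 ≡ 8, so v_5 = 8^{−1} = 7 (mod 11).
  v = [8, 6, 5, 7, 7].
Step 2: syndromes of r = [9, 6, 0, 8, 5] (all sums mod 11).
  S_0 = Σ v_i r_i = 8·9 + 6·6 + 5·0 + 7·8 + 7·5 = 199 ≡ 1.
  S_1 = Σ v_i α_i r_i = 8·5·9 + 6·2·6 + 5·9·0 + 7·4·8 + 7·1·5 = 691 ≡ 9.
  α_i^2 mod 11 = [3, 4, 4, 5, 1].
  S_2 = Σ v_i α_i^2 r_i = 8·3·9 + 6·4·6 + 5·4·0 + 7·5·8 + 7·1·5 = 675 ≡ 4.
  S = (1, 9, 4) ≠ 0, so r is not a codeword (an error is present).
Step 3: locate the error. For a single error e at position i, S_ℓ = v_i·e·α_i^ℓ, so α_err = S_1/S_0.
  S_0^{−1} = 1^{−1} = 1 (mod 11), so α_err = 9·1 = 9 ≡ 9 = α_3. Error position i = 3.
  Consistency check: S_2/S_1 = 4·5 = 20 ≡ 9 = α_err ✓ (single-error assumption holds).
Step 4: error magnitude e = S_0/v_3 = S_0·∏_{j≠3}(α_3 − α_j) = 1·9 = 9 ≡ 9 (mod 11).
Step 5: correct position 3: c_3 = r_3 − e = 0 − 9 ≡ 2 (mod 11). Hence c = [9, 6, 2, 8, 5].
  Check: interpolating c through the α_i gives m(x) = 4 + 1·x (degree < 2) with m(α_i) = c_i for every i, so c is indeed a codeword.


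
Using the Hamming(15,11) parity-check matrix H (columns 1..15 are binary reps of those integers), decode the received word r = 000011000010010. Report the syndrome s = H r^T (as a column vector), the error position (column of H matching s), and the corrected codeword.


s = (0, 1, 1, 0)^T, error position = 6, corrected codeword c = 000010000010010

Compute s = H r^T mod 2 one row at a time:
  s_1 = 0 + 0 + 0 + 1 + 0 + 0 + 1 + 0 = 2 ≡ 0 (mod 2).
  s_2 = 0 + 1 + 1 + 0 + 0 + 0 + 1 + 0 = 3 ≡ 1 (mod 2).
  s_3 = 0 + 0 + 1 + 0 + 0 + 1 + 1 + 0 = 3 ≡ 1 (mod 2).
  s_4 = 0 + 0 + 1 + 0 + 0 + 1 + 0 + 0 = 2 ≡ 0 (mod 2).
s = (0, 1, 1, 0)^T — this equals column 6 of H (binary 0110), so error is at position 6.
Correct: flip bit 6 of r = 000011000010010 to get c = 000010000010010.


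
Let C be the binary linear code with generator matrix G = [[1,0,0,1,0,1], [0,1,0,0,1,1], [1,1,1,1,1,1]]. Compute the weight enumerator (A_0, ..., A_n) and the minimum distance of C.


Weight distribution: A_0 = 1, A_2 = 1, A_3 = 4, A_4 = 1, A_6 = 1. Minimum distance d = 2.

Enumerate all 2^3 = 8 messages m ∈ F_2^3.
For each, compute codeword c = mG in F_2^6, then tally its weight.
  m = 000 → c = 000000, weight = 0.
  m = 100 → c = 100101, weight = 3.
  m = 010 → c = 010011, weight = 3.
  m = 110 → c = 110110, weight = 4.
  m = 001 → c = 111111, weight = 6.
  m = 101 → c = 011010, weight = 3.
  m = 011 → c = 101100, weight = 3.
  m = 111 → c = 001001, weight = 2.
Tally weights:
  weight 0: 1 codewords.
  weight 2: 1 codewords.
  weight 3: 4 codewords.
  weight 4: 1 codewords.
  weight 6: 1 codewords.
Minimum distance d = smallest w > 0 with A_w > 0 = 2.
Sanity: Σ A_w = 8 = 2^3 = 8 ✓.


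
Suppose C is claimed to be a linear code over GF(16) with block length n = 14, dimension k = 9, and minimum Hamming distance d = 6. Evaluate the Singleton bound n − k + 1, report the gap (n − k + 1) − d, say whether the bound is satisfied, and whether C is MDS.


Singleton RHS = n − k + 1 = 6, slack = 0, bound satisfied, MDS.

Singleton bound: d ≤ n − k + 1.
Here n = 14, k = 9, so n − k + 1 = 6.
Given d = 6, check d ≤ 6: YES.
Slack = (n − k + 1) − d = 0.
The code is MDS (slack = 0).
Description: the claimed parameters are [14, 9, 6]_16; such a code would be MDS (meets Singleton bound).


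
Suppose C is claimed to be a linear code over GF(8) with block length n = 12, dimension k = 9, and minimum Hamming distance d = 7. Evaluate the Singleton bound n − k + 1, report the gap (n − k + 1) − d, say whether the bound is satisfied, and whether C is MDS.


Singleton RHS = n − k + 1 = 4, slack = -3, bound violated (no such code; not MDS).

Singleton bound: d ≤ n − k + 1.
Here n = 12, k = 9, so n − k + 1 = 4.
Given d = 7, check d ≤ 4: NO.
Slack = (n − k + 1) − d = -3.
The slack is negative: d = 7 exceeds n − k + 1 = 4 by 3, so the Singleton bound is violated and no linear [12, 9, 7]_8 code can exist. In particular it is not MDS (MDS requires d = n − k + 1 exactly).
Description: the claimed parameters are [12, 9, 7]_8; such a code would be impossible (violates the Singleton bound).


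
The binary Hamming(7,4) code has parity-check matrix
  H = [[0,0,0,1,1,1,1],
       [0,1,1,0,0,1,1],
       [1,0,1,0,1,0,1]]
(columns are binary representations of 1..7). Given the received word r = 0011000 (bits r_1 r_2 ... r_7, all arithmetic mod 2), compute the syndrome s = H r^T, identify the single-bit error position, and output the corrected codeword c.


s = (1, 1, 1)^T, error position = 7, corrected codeword c = 0011001

Compute s = H r^T mod 2 one row at a time:
  s_1 = 1 + 0 + 0 + 0 = 1 ≡ 1 (mod 2).
  s_2 = 0 + 1 + 0 + 0 = 1 ≡ 1 (mod 2).
  s_3 = 0 + 1 + 0 + 0 = 1 ≡ 1 (mod 2).
s = (1, 1, 1)^T — this equals column 7 of H (binary 111), so error is at position 7.
Correct: flip bit 7 of r = 0011000 to get c = 0011001.


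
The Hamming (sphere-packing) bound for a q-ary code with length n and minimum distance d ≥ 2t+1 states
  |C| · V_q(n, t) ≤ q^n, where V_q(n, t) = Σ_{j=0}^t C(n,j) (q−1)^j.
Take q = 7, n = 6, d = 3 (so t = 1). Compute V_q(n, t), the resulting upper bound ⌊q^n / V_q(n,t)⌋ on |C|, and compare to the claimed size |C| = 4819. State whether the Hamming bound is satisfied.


V_q(n, t) = 37, q^n = 117649, Hamming bound = 3179, |C| = 4819 > bound (violated).

Step 1: Compute V_q(n, t) = Σ_{j=0}^1 C(n, j) (q−1)^j.
  j = 0: C(6,0)·(6)^0 = 1·1 = 1.
  j = 1: C(6,1)·(6)^1 = 6·6 = 36.
  V_q(n, t) = 1 + 36 = 37.
Step 2: q^n = 7^6 = 117649.
Step 3: Hamming bound ⌊q^n / V_q(n,t)⌋ = ⌊117649/37⌋ = 3179.
Step 4: Compare |C| = 4819 to 3179: violated.
The claimed |C| lies above the Hamming bound, so no 7-ary code of length 6 with d ≥ 3 can have 4819 codewords.


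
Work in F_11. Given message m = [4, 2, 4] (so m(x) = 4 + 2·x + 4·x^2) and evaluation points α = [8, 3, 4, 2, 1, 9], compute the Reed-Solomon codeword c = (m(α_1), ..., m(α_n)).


c = [1, 2, 10, 2, 10, 5]

Message polynomial: m(x) = 4 + 2·x + 4·x^2 (mod 11).
For each evaluation point α_i, compute m(α_i) mod 11:
  α_1 = 8: Horner steps 4 → 1 → 1, so m(8) = 1.
  α_2 = 3: Horner steps 4 → 3 → 2, so m(3) = 2.
  α_3 = 4: Horner steps 4 → 7 → 10, so m(4) = 10.
  α_4 = 2: Horner steps 4 → 10 → 2, so m(2) = 2.
  α_5 = 1: Horner steps 4 → 6 → 10, so m(1) = 10.
  α_6 = 9: Horner steps 4 → 5 → 5, so m(9) = 5.
Codeword c = [1, 2, 10, 2, 10, 5] ∈ F_11^6.


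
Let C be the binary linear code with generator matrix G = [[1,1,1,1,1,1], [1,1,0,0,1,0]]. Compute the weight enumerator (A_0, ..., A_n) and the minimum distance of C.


Weight distribution: A_0 = 1, A_3 = 2, A_6 = 1. Minimum distance d = 3.

Enumerate all 2^2 = 4 messages m ∈ F_2^2.
For each, compute codeword c = mG in F_2^6, then tally its weight.
  m = 00 → c = 000000, weight = 0.
  m = 10 → c = 111111, weight = 6.
  m = 01 → c = 110010, weight = 3.
  m = 11 → c = 001101, weight = 3.
Tally weights:
  weight 0: 1 codewords.
  weight 3: 2 codewords.
  weight 6: 1 codewords.
Minimum distance d = smallest w > 0 with A_w > 0 = 3.
Sanity: Σ A_w = 4 = 2^2 = 4 ✓.


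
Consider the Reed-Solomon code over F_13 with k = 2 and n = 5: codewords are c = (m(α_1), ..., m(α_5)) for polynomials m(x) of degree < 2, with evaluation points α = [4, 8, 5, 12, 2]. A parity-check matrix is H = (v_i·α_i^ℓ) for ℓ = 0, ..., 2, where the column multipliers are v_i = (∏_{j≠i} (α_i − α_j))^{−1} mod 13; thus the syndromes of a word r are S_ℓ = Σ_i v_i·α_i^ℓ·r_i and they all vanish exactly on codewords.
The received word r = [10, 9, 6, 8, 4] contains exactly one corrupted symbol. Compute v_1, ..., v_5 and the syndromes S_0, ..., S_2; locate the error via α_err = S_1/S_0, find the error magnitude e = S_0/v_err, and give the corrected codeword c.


S = (10, 11, 3), error at position 3, error magnitude e = 6, c = [10, 9, 0, 8, 4].

Step 1: column multipliers v_i = (∏_{j≠i}(α_i − α_j))^{−1} mod 13.
  i = 1 (α = 4): (4−8)(4−5)(4−12)(4−2) = (−4)·(−1)·(−8)·2 = −64 ≡ 1, so v_1 = 1^{−1} = 1 (mod 13).
  i = 2 (α = 8): (8−4)(8−5)(8−12)(8−2) = 4·3·(−4)·6 = −288 ≡ 11, so v_2 = 11^{−1} = 6 (mod 13).
  i = 3 (α = 5): (5−4)(5−8)(5−12)(5−2) = 1·(−3)·(−7)·3 = 63 ≡ 11, so v_3 = 11^{−1} = 6 (mod 13).
  i = 4 (α = 12): (12−4)(12−8)(12−5)(12−2) = 8·4·7·10 = 2240 ≡ 4, so v_4 = 4^{−1} = 10 (mod 13).
  i = 5 (α = 2): (2−4)(2−8)(2−5)(2−12) = (−2)·(−6)·(−3)·(−10) = 360 ≡ 9, so v_5 = 9^{−1} = 3 (mod 13).
  v = [1, 6, 6, 10, 3].
Step 2: syndromes of r = [10, 9, 6, 8, 4] (all sums mod 13).
  S_0 = Σ v_i r_i = 1·10 + 6·9 + 6·6 + 10·8 + 3·4 = 192 ≡ 10.
  S_1 = Σ v_i α_i r_i = 1·4·10 + 6·8·9 + 6·5·6 + 10·12·8 + 3·2·4 = 1636 ≡ 11.
  α_i^2 mod 13 = [3, 12, 12, 1, 4].
  S_2 = Σ v_i α_i^2 r_i = 1·3·10 + 6·12·9 + 6·12·6 + 10·1·8 + 3·4·4 = 1238 ≡ 3.
  S = (10, 11, 3) ≠ 0, so r is not a codeword (an error is present).
Step 3: locate the error. For a single error e at position i, S_ℓ = v_i·e·α_i^ℓ, so α_err = S_1/S_0.
  S_0^{−1} = 10^{−1} = 4 (mod 13), so α_err = 11·4 = 44 ≡ 5 = α_3. Error position i = 3.
  Consistency check: S_2/S_1 = 3·6 = 18 ≡ 5 = α_err ✓ (single-error assumption holds).
Step 4: error magnitude e = S_0/v_3 = S_0·∏_{j≠3}(α_3 − α_j) = 10·11 = 110 ≡ 6 (mod 13).
Step 5: correct position 3: c_3 = r_3 − e = 6 − 6 ≡ 0 (mod 13). Hence c = [10, 9, 0, 8, 4].
  Check: interpolating c through the α_i gives m(x) = 11 + 3·x (degree < 2) with m(α_i) = c_i for every i, so c is indeed a codeword.


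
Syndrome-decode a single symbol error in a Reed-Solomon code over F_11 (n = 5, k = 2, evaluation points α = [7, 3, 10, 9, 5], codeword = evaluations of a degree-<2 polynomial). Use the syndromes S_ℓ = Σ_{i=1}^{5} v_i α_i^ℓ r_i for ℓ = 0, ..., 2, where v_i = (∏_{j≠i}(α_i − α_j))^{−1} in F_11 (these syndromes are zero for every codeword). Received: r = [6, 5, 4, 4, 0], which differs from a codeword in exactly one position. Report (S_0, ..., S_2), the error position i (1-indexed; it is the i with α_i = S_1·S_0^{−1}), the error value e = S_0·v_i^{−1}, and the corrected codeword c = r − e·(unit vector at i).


S = (2, 7, 8), error at position 4, error magnitude e = 3, c = [6, 5, 4, 1, 0].

Step 1: column multipliers v_i = (∏_{j≠i}(α_i − α_j))^{−1} mod 11.
  i = 1 (α = 7): (7−3)(7−10)(7−9)(7−5) = 4·(−3)·(−2)·2 = 48 ≡ 4, so v_1 = 4^{−1} = 3 (mod 11).
  i = 2 (α = 3): (3−7)(3−10)(3−9)(3−5) = (−4)·(−7)·(−6)·(−2) = 336 ≡ 6, so v_2 = 6^{−1} = 2 (mod 11).
  i = 3 (α = 10): (10−7)(10−3)(10−9)(10−5) = 3·7·1·5 = 105 ≡ 6, so v_3 = 6^{−1} = 2 (mod 11).
  i = 4 (α = 9): (9−7)(9−3)(9−10)(9−5) = 2·6·(−1)·4 = −48 ≡ 7, so v_4 = 7^{−1} = 8 (mod 11).
  i = 5 (α = 5): (5−7)(5−3)(5−10)(5−9) = (−2)·2·(−5)·(−4) = −80 ≡ 8, so v_5 = 8^{−1} = 7 (mod 11).
  v = [3, 2, 2, 8, 7].
Step 2: syndromes of r = [6, 5, 4, 4, 0] (all sums mod 11).
  S_0 = Σ v_i r_i = 3·6 + 2·5 + 2·4 + 8·4 + 7·0 = 68 ≡ 2.
  S_1 = Σ v_i α_i r_i = 3·7·6 + 2·3·5 + 2·10·4 + 8·9·4 + 7·5·0 = 524 ≡ 7.
  α_i^2 mod 11 = [5, 9, 1, 4, 3].
  S_2 = Σ v_i α_i^2 r_i = 3·5·6 + 2·9·5 + 2·1·4 + 8·4·4 + 7·3·0 = 316 ≡ 8.
  S = (2, 7, 8) ≠ 0, so r is not a codeword (an error is present).
Step 3: locate the error. For a single error e at position i, S_ℓ = v_i·e·α_i^ℓ, so α_err = S_1/S_0.
  S_0^{−1} = 2^{−1} = 6 (mod 11), so α_err = 7·6 = 42 ≡ 9 = α_4. Error position i = 4.
  Consistency check: S_2/S_1 = 8·8 = 64 ≡ 9 = α_err ✓ (single-error assumption holds).
Step 4: error magnitude e = S_0/v_4 = S_0·∏_{j≠4}(α_4 − α_j) = 2·7 = 14 ≡ 3 (mod 11).
Step 5: correct position 4: c_4 = r_4 − e = 4 − 3 ≡ 1 (mod 11). Hence c = [6, 5, 4, 1, 0].
  Check: interpolating c through the α_i gives m(x) = 7 + 3·x (degree < 2) with m(α_i) = c_i for every i, so c is indeed a codeword.


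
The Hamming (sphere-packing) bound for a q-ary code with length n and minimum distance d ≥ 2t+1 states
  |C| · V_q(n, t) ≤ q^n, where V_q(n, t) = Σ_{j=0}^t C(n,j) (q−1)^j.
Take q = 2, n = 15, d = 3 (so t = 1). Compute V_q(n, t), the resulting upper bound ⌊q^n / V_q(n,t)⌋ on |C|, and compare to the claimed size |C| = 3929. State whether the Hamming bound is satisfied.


V_q(n, t) = 16, q^n = 32768, Hamming bound = 2048, |C| = 3929 > bound (violated).

Step 1: Compute V_q(n, t) = Σ_{j=0}^1 C(n, j) (q−1)^j.
  j = 0: C(15,0)·(1)^0 = 1·1 = 1.
  j = 1: C(15,1)·(1)^1 = 15·1 = 15.
  V_q(n, t) = 1 + 15 = 16.
Step 2: q^n = 2^15 = 32768.
Step 3: Hamming bound ⌊q^n / V_q(n,t)⌋ = ⌊32768/16⌋ = 2048.
Step 4: Compare |C| = 3929 to 2048: violated.
The claimed |C| lies above the Hamming bound, so no 2-ary code of length 15 with d ≥ 3 can have 3929 codewords.


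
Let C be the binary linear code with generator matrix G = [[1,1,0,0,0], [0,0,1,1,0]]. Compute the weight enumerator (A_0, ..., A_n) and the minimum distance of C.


Weight distribution: A_0 = 1, A_2 = 2, A_4 = 1. Minimum distance d = 2.

Enumerate all 2^2 = 4 messages m ∈ F_2^2.
For each, compute codeword c = mG in F_2^5, then tally its weight.
  m = 00 → c = 00000, weight = 0.
  m = 10 → c = 11000, weight = 2.
  m = 01 → c = 00110, weight = 2.
  m = 11 → c = 11110, weight = 4.
Tally weights:
  weight 0: 1 codewords.
  weight 2: 2 codewords.
  weight 4: 1 codewords.
Minimum distance d = smallest w > 0 with A_w > 0 = 2.
Sanity: Σ A_w = 4 = 2^2 = 4 ✓.


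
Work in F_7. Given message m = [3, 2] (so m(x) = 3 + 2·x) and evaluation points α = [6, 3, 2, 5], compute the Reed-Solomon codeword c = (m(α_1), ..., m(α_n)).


c = [1, 2, 0, 6]

Message polynomial: m(x) = 3 + 2·x (mod 7).
For each evaluation point α_i, compute m(α_i) mod 7:
  α_1 = 6: Horner steps 2 → 1, so m(6) = 1.
  α_2 = 3: Horner steps 2 → 2, so m(3) = 2.
  α_3 = 2: Horner steps 2 → 0, so m(2) = 0.
  α_4 = 5: Horner steps 2 → 6, so m(5) = 6.
Codeword c = [1, 2, 0, 6] ∈ F_7^4.


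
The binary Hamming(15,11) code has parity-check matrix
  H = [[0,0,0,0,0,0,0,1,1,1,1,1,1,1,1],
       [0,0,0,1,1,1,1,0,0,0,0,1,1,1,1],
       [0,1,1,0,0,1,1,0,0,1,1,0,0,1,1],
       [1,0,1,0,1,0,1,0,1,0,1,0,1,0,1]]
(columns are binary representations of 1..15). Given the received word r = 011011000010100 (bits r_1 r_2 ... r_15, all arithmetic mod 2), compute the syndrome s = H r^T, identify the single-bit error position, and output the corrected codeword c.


s = (0, 1, 0, 0)^T, error position = 4, corrected codeword c = 011111000010100

Compute s = H r^T mod 2 one row at a time:
  s_1 = 0 + 0 + 0 + 1 + 0 + 1 + 0 + 0 = 2 ≡ 0 (mod 2).
  s_2 = 0 + 1 + 1 + 0 + 0 + 1 + 0 + 0 = 3 ≡ 1 (mod 2).
  s_3 = 1 + 1 + 1 + 0 + 0 + 1 + 0 + 0 = 4 ≡ 0 (mod 2).
  s_4 = 0 + 1 + 1 + 0 + 0 + 1 + 1 + 0 = 4 ≡ 0 (mod 2).
s = (0, 1, 0, 0)^T — this equals column 4 of H (binary 0100), so error is at position 4.
Correct: flip bit 4 of r = 011011000010100 to get c = 011111000010100.


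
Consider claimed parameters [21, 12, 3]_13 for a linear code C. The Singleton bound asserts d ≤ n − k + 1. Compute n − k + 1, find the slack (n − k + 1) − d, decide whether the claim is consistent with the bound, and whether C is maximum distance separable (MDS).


Singleton RHS = n − k + 1 = 10, slack = 7, bound satisfied, not MDS.

Singleton bound: d ≤ n − k + 1.
Here n = 21, k = 12, so n − k + 1 = 10.
Given d = 3, check d ≤ 10: YES.
Slack = (n − k + 1) − d = 7.
The code is NOT MDS (slack = 7 > 0).
Description: the claimed parameters are [21, 12, 3]_13; such a code would be non-MDS.


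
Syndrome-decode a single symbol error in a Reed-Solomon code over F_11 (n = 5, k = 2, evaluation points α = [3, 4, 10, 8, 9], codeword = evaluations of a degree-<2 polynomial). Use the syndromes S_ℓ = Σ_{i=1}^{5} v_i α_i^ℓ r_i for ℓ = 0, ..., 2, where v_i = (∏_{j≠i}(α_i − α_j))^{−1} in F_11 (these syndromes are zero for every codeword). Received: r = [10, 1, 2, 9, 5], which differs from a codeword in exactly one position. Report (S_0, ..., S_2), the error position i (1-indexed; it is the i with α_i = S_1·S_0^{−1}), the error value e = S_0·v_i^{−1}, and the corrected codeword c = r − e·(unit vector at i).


S = (9, 4, 3), error at position 5, error magnitude e = 5, c = [10, 1, 2, 9, 0].

Step 1: column multipliers v_i = (∏_{j≠i}(α_i − α_j))^{−1} mod 11.
  i = 1 (α = 3): (3−4)(3−10)(3−8)(3−9) = (−1)·(−7)·(−5)·(−6) = 210 ≡ 1, so v_1 = 1^{−1} = 1 (mod 11).
  i = 2 (α = 4): (4−3)(4−10)(4−8)(4−9) = 1·(−6)·(−4)·(−5) = −120 ≡ 1, so v_2 = 1^{−1} = 1 (mod 11).
  i = 3 (α = 10): (10−3)(10−4)(10−8)(10−9) = 7·6·2·1 = 84 ≡ 7, so v_3 = 7^{−1} = 8 (mod 11).
  i = 4 (α = 8): (8−3)(8−4)(8−10)(8−9) = 5·4·(−2)·(−1) = 40 ≡ 7, so v_4 = 7^{−1} = 8 (mod 11).
  i = 5 (α = 9): (9−3)(9−4)(9−10)(9−8) = 6·5·(−1)·1 = −30 ≡ 3, so v_5 = 3^{−1} = 4 (mod 11).
  v = [1, 1, 8, 8, 4].
Step 2: syndromes of r = [10, 1, 2, 9, 5] (all sums mod 11).
  S_0 = Σ v_i r_i = 1·10 + 1·1 + 8·2 + 8·9 + 4·5 = 119 ≡ 9.
  S_1 = Σ v_i α_i r_i = 1·3·10 + 1·4·1 + 8·10·2 + 8·8·9 + 4·9·5 = 950 ≡ 4.
  α_i^2 mod 11 = [9, 5, 1, 9, 4].
  S_2 = Σ v_i α_i^2 r_i = 1·9·10 + 1·5·1 + 8·1·2 + 8·9·9 + 4·4·5 = 839 ≡ 3.
  S = (9, 4, 3) ≠ 0, so r is not a codeword (an error is present).
Step 3: locate the error. For a single error e at position i, S_ℓ = v_i·e·α_i^ℓ, so α_err = S_1/S_0.
  S_0^{−1} = 9^{−1} = 5 (mod 11), so α_err = 4·5 = 20 ≡ 9 = α_5. Error position i = 5.
  Consistency check: S_2/S_1 = 3·3 = 9 ≡ 9 = α_err ✓ (single-error assumption holds).
Step 4: error magnitude e = S_0/v_5 = S_0·∏_{j≠5}(α_5 − α_j) = 9·3 = 27 ≡ 5 (mod 11).
Step 5: correct position 5: c_5 = r_5 − e = 5 − 5 ≡ 0 (mod 11). Hence c = [10, 1, 2, 9, 0].
  Check: interpolating c through the α_i gives m(x) = 4 + 2·x (degree < 2) with m(α_i) = c_i for every i, so c is indeed a codeword.


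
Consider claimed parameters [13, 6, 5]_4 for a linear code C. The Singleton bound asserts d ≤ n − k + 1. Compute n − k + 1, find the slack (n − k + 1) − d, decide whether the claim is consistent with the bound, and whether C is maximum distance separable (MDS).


Singleton RHS = n − k + 1 = 8, slack = 3, bound satisfied, not MDS.

Singleton bound: d ≤ n − k + 1.
Here n = 13, k = 6, so n − k + 1 = 8.
Given d = 5, check d ≤ 8: YES.
Slack = (n − k + 1) − d = 3.
The code is NOT MDS (slack = 3 > 0).
Description: the claimed parameters are [13, 6, 5]_4; such a code would be non-MDS.


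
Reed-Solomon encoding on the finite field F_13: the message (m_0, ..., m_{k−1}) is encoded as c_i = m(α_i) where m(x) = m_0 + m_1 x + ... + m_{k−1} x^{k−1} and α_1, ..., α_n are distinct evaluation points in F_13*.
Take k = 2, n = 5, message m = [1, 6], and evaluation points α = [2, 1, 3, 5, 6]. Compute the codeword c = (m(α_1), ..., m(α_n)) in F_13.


c = [0, 7, 6, 5, 11]

Message polynomial: m(x) = 1 + 6·x (mod 13).
For each evaluation point α_i, compute m(α_i) mod 13:
  α_1 = 2: Horner steps 6 → 0, so m(2) = 0.
  α_2 = 1: Horner steps 6 → 7, so m(1) = 7.
  α_3 = 3: Horner steps 6 → 6, so m(3) = 6.
  α_4 = 5: Horner steps 6 → 5, so m(5) = 5.
  α_5 = 6: Horner steps 6 → 11, so m(6) = 11.
Codeword c = [0, 7, 6, 5, 11] ∈ F_13^5.


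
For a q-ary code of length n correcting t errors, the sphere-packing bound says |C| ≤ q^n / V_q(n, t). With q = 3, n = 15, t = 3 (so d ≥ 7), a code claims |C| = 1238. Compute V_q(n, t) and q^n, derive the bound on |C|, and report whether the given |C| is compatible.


V_q(n, t) = 4091, q^n = 14348907, Hamming bound = 3507, |C| = 1238 ≤ bound (satisfied).

Step 1: Compute V_q(n, t) = Σ_{j=0}^3 C(n, j) (q−1)^j.
  j = 0: C(15,0)·(2)^0 = 1·1 = 1.
  j = 1: C(15,1)·(2)^1 = 15·2 = 30.
  j = 2: C(15,2)·(2)^2 = 105·4 = 420.
  j = 3: C(15,3)·(2)^3 = 455·8 = 3640.
  V_q(n, t) = 1 + 30 + 420 + 3640 = 4091.
Step 2: q^n = 3^15 = 14348907.
Step 3: Hamming bound ⌊q^n / V_q(n,t)⌋ = ⌊14348907/4091⌋ = 3507.
Step 4: Compare |C| = 1238 to 3507: satisfied.
The claimed |C| lies below the Hamming bound.


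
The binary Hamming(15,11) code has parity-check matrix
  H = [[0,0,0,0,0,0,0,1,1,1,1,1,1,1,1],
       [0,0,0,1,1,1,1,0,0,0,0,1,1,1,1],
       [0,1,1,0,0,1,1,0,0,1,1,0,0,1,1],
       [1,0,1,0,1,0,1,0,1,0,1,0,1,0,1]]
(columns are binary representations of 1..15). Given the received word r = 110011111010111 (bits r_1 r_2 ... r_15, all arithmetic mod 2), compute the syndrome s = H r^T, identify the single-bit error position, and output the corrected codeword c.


s = (0, 0, 0, 1)^T, error position = 1, corrected codeword c = 010011111010111

Compute s = H r^T mod 2 one row at a time:
  s_1 = 1 + 1 + 0 + 1 + 0 + 1 + 1 + 1 = 6 ≡ 0 (mod 2).
  s_2 = 0 + 1 + 1 + 1 + 0 + 1 + 1 + 1 = 6 ≡ 0 (mod 2).
  s_3 = 1 + 0 + 1 + 1 + 0 + 1 + 1 + 1 = 6 ≡ 0 (mod 2).
  s_4 = 1 + 0 + 1 + 1 + 1 + 1 + 1 + 1 = 7 ≡ 1 (mod 2).
s = (0, 0, 0, 1)^T — this equals column 1 of H (binary 0001), so error is at position 1.
Correct: flip bit 1 of r = 110011111010111 to get c = 010011111010111.


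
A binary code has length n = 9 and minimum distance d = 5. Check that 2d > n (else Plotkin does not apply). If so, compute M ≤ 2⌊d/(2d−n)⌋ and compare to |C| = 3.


Plotkin bound M ≤ 10; given |C| = 3 ≤ bound (satisfied).

Check applicability: 2d = 10, n = 9.
2d − n = 1 > 0, so Plotkin applies.
Compute d/(2d−n) = 5/1 ≈ 5.0000.
⌊d/(2d−n)⌋ = 5.
Plotkin bound: M ≤ 2·5 = 10.
Given |C| = 3, check: satisfied.
This |C| is below the Plotkin bound.


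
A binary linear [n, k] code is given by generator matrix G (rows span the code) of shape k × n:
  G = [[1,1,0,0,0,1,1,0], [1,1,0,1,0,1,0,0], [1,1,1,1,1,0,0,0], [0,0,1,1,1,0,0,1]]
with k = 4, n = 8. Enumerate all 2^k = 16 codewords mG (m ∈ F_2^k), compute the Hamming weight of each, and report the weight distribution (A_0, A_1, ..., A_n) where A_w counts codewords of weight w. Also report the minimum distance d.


Weight distribution: A_0 = 1, A_2 = 1, A_3 = 4, A_4 = 4, A_5 = 4, A_6 = 1, A_8 = 1. Minimum distance d = 2.

Enumerate all 2^4 = 16 messages m ∈ F_2^4.
For each, compute codeword c = mG in F_2^8, then tally its weight.
  m = 0000 → c = 00000000, weight = 0.
  m = 1000 → c = 11000110, weight = 4.
  m = 0100 → c = 11010100, weight = 4.
  m = 1100 → c = 00010010, weight = 2.
  m = 0010 → c = 11111000, weight = 5.
  m = 1010 → c = 00111110, weight = 5.
  m = 0110 → c = 00101100, weight = 3.
  m = 1110 → c = 11101010, weight = 5.
  m = 0001 → c = 00111001, weight = 4.
  m = 1001 → c = 11111111, weight = 8.
  m = 0101 → c = 11101101, weight = 6.
  m = 1101 → c = 00101011, weight = 4.
  m = 0011 → c = 11000001, weight = 3.
  m = 1011 → c = 00000111, weight = 3.
  m = 0111 → c = 00010101, weight = 3.
  m = 1111 → c = 11010011, weight = 5.
Tally weights:
  weight 0: 1 codewords.
  weight 2: 1 codewords.
  weight 3: 4 codewords.
  weight 4: 4 codewords.
  weight 5: 4 codewords.
  weight 6: 1 codewords.
  weight 8: 1 codewords.
Minimum distance d = smallest w > 0 with A_w > 0 = 2.
Sanity: Σ A_w = 16 = 2^4 = 16 ✓.


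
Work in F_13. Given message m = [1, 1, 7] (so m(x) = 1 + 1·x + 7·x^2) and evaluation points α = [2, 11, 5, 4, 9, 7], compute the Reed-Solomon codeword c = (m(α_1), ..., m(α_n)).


c = [5, 1, 12, 0, 5, 0]

Message polynomial: m(x) = 1 + 1·x + 7·x^2 (mod 13).
For each evaluation point α_i, compute m(α_i) mod 13:
  α_1 = 2: Horner steps 7 → 2 → 5, so m(2) = 5.
  α_2 = 11: Horner steps 7 → 0 → 1, so m(11) = 1.
  α_3 = 5: Horner steps 7 → 10 → 12, so m(5) = 12.
  α_4 = 4: Horner steps 7 → 3 → 0, so m(4) = 0.
  α_5 = 9: Horner steps 7 → 12 → 5, so m(9) = 5.
  α_6 = 7: Horner steps 7 → 11 → 0, so m(7) = 0.
Codeword c = [5, 1, 12, 0, 5, 0] ∈ F_13^6.


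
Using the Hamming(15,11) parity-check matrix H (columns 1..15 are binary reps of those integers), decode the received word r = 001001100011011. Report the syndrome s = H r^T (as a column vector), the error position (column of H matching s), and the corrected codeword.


s = (0, 1, 0, 0)^T, error position = 4, corrected codeword c = 001101100011011

Compute s = H r^T mod 2 one row at a time:
  s_1 = 0 + 0 + 0 + 1 + 1 + 0 + 1 + 1 = 4 ≡ 0 (mod 2).
  s_2 = 0 + 0 + 1 + 1 + 1 + 0 + 1 + 1 = 5 ≡ 1 (mod 2).
  s_3 = 0 + 1 + 1 + 1 + 0 + 1 + 1 + 1 = 6 ≡ 0 (mod 2).
  s_4 = 0 + 1 + 0 + 1 + 0 + 1 + 0 + 1 = 4 ≡ 0 (mod 2).
s = (0, 1, 0, 0)^T — this equals column 4 of H (binary 0100), so error is at position 4.
Correct: flip bit 4 of r = 001001100011011 to get c = 001101100011011.


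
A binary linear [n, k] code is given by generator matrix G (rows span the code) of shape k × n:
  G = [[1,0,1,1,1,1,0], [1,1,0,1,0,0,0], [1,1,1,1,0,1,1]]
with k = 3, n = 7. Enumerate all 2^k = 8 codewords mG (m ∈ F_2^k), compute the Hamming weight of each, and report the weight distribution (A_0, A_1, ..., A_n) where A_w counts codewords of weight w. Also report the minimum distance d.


Weight distribution: A_0 = 1, A_3 = 3, A_4 = 2, A_5 = 1, A_6 = 1. Minimum distance d = 3.

Enumerate all 2^3 = 8 messages m ∈ F_2^3.
For each, compute codeword c = mG in F_2^7, then tally its weight.
  m = 000 → c = 0000000, weight = 0.
  m = 100 → c = 1011110, weight = 5.
  m = 010 → c = 1101000, weight = 3.
  m = 110 → c = 0110110, weight = 4.
  m = 001 → c = 1111011, weight = 6.
  m = 101 → c = 0100101, weight = 3.
  m = 011 → c = 0010011, weight = 3.
  m = 111 → c = 1001101, weight = 4.
Tally weights:
  weight 0: 1 codewords.
  weight 3: 3 codewords.
  weight 4: 2 codewords.
  weight 5: 1 codewords.
  weight 6: 1 codewords.
Minimum distance d = smallest w > 0 with A_w > 0 = 3.
Sanity: Σ A_w = 8 = 2^3 = 8 ✓.


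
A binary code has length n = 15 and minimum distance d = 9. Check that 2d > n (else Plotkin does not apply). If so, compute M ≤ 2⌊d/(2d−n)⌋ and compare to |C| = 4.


Plotkin bound M ≤ 6; given |C| = 4 ≤ bound (satisfied).

Check applicability: 2d = 18, n = 15.
2d − n = 3 > 0, so Plotkin applies.
Compute d/(2d−n) = 9/3 ≈ 3.0000.
⌊d/(2d−n)⌋ = 3.
Plotkin bound: M ≤ 2·3 = 6.
Given |C| = 4, check: satisfied.
This |C| is below the Plotkin bound.


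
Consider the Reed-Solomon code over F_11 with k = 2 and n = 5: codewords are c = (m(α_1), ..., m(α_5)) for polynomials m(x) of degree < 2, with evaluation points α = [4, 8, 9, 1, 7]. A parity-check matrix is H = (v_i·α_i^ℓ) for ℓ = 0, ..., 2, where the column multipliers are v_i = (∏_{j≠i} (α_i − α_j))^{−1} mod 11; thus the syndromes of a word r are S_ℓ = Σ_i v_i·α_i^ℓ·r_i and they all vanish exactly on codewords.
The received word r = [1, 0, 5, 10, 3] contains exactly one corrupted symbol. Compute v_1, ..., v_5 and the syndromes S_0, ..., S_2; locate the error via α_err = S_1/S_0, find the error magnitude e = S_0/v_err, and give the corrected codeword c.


S = (10, 2, 7), error at position 3, error magnitude e = 8, c = [1, 0, 8, 10, 3].

Step 1: column multipliers v_i = (∏_{j≠i}(α_i − α_j))^{−1} mod 11.
  i = 1 (α = 4): (4−8)(4−9)(4−1)(4−7) = (−4)·(−5)·3·(−3) = −180 ≡ 7, so v_1 = 7^{−1} = 8 (mod 11).
  i = 2 (α = 8): (8−4)(8−9)(8−1)(8−7) = 4·(−1)·7·1 = −28 ≡ 5, so v_2 = 5^{−1} = 9 (mod 11).
  i = 3 (α = 9): (9−4)(9−8)(9−1)(9−7) = 5·1·8·2 = 80 ≡ 3, so v_3 = 3^{−1} = 4 (mod 11).
  i = 4 (α = 1): (1−4)(1−8)(1−9)(1−7) = (−3)·(−7)·(−8)·(−6) = 1008 ≡ 7, so v_4 = 7^{−1} = 8 (mod 11).
  i = 5 (α = 7): (7−4)(7−8)(7−9)(7−1) = 3·(−1)·(−2)·6 = 36 ≡ 3, so v_5 = 3^{−1} = 4 (mod 11).
  v = [8, 9, 4, 8, 4].
Step 2: syndromes of r = [1, 0, 5, 10, 3] (all sums mod 11).
  S_0 = Σ v_i r_i = 8·1 + 9·0 + 4·5 + 8·10 + 4·3 = 120 ≡ 10.
  S_1 = Σ v_i α_i r_i = 8·4·1 + 9·8·0 + 4·9·5 + 8·1·10 + 4·7·3 = 376 ≡ 2.
  α_i^2 mod 11 = [5, 9, 4, 1, 5].
  S_2 = Σ v_i α_i^2 r_i = 8·5·1 + 9·9·0 + 4·4·5 + 8·1·10 + 4·5·3 = 260 ≡ 7.
  S = (10, 2, 7) ≠ 0, so r is not a codeword (an error is present).
Step 3: locate the error. For a single error e at position i, S_ℓ = v_i·e·α_i^ℓ, so α_err = S_1/S_0.
  S_0^{−1} = 10^{−1} = 10 (mod 11), so α_err = 2·10 = 20 ≡ 9 = α_3. Error position i = 3.
  Consistency check: S_2/S_1 = 7·6 = 42 ≡ 9 = α_err ✓ (single-error assumption holds).
Step 4: error magnitude e = S_0/v_3 = S_0·∏_{j≠3}(α_3 − α_j) = 10·3 = 30 ≡ 8 (mod 11).
Step 5: correct position 3: c_3 = r_3 − e = 5 − 8 ≡ 8 (mod 11). Hence c = [1, 0, 8, 10, 3].
  Check: interpolating c through the α_i gives m(x) = 2 + 8·x (degree < 2) with m(α_i) = c_i for every i, so c is indeed a codeword.


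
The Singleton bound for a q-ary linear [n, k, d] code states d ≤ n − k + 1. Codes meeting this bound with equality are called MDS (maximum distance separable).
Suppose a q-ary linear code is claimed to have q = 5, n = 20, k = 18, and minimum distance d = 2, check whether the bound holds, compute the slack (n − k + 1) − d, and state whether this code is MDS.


Singleton RHS = n − k + 1 = 3, slack = 1, bound satisfied, not MDS.

Singleton bound: d ≤ n − k + 1.
Here n = 20, k = 18, so n − k + 1 = 3.
Given d = 2, check d ≤ 3: YES.
Slack = (n − k + 1) − d = 1.
The code is NOT MDS (slack = 1 > 0).
Description: the claimed parameters are [20, 18, 2]_5; such a code would be non-MDS.


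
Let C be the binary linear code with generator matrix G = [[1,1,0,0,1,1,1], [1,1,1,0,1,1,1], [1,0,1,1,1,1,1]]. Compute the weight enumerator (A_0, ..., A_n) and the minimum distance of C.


Weight distribution: A_0 = 1, A_1 = 1, A_2 = 1, A_3 = 1, A_5 = 2, A_6 = 2. Minimum distance d = 1.

Enumerate all 2^3 = 8 messages m ∈ F_2^3.
For each, compute codeword c = mG in F_2^7, then tally its weight.
  m = 000 → c = 0000000, weight = 0.
  m = 100 → c = 1100111, weight = 5.
  m = 010 → c = 1110111, weight = 6.
  m = 110 → c = 0010000, weight = 1.
  m = 001 → c = 1011111, weight = 6.
  m = 101 → c = 0111000, weight = 3.
  m = 011 → c = 0101000, weight = 2.
  m = 111 → c = 1001111, weight = 5.
Tally weights:
  weight 0: 1 codewords.
  weight 1: 1 codewords.
  weight 2: 1 codewords.
  weight 3: 1 codewords.
  weight 5: 2 codewords.
  weight 6: 2 codewords.
Minimum distance d = smallest w > 0 with A_w > 0 = 1.
Sanity: Σ A_w = 8 = 2^3 = 8 ✓.


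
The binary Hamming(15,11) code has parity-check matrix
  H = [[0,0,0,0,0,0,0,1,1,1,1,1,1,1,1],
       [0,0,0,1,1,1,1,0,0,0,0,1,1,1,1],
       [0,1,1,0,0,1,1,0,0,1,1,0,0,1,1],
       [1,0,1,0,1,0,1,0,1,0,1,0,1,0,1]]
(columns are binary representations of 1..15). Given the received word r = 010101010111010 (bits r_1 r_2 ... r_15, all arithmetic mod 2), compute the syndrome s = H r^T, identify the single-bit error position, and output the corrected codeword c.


s = (1, 0, 1, 1)^T, error position = 11, corrected codeword c = 010101010101010

Compute s = H r^T mod 2 one row at a time:
  s_1 = 1 + 0 + 1 + 1 + 1 + 0 + 1 + 0 = 5 ≡ 1 (mod 2).
  s_2 = 1 + 0 + 1 + 0 + 1 + 0 + 1 + 0 = 4 ≡ 0 (mod 2).
  s_3 = 1 + 0 + 1 + 0 + 1 + 1 + 1 + 0 = 5 ≡ 1 (mod 2).
  s_4 = 0 + 0 + 0 + 0 + 0 + 1 + 0 + 0 = 1 ≡ 1 (mod 2).
s = (1, 0, 1, 1)^T — this equals column 11 of H (binary 1011), so error is at position 11.
Correct: flip bit 11 of r = 010101010111010 to get c = 010101010101010.


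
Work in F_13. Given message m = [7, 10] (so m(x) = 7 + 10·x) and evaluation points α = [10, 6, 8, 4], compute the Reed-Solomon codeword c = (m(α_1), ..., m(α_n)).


c = [3, 2, 9, 8]

Message polynomial: m(x) = 7 + 10·x (mod 13).
For each evaluation point α_i, compute m(α_i) mod 13:
  α_1 = 10: Horner steps 10 → 3, so m(10) = 3.
  α_2 = 6: Horner steps 10 → 2, so m(6) = 2.
  α_3 = 8: Horner steps 10 → 9, so m(8) = 9.
  α_4 = 4: Horner steps 10 → 8, so m(4) = 8.
Codeword c = [3, 2, 9, 8] ∈ F_13^4.


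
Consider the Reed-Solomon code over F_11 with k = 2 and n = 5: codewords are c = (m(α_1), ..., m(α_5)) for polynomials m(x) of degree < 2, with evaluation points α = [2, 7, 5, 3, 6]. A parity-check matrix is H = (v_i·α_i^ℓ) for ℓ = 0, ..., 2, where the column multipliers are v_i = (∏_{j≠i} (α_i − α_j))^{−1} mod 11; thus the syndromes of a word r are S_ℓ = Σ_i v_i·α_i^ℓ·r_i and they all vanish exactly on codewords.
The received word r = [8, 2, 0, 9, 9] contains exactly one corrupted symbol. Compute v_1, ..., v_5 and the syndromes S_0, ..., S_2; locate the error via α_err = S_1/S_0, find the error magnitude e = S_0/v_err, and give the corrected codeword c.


S = (3, 7, 9), error at position 5, error magnitude e = 8, c = [8, 2, 0, 9, 1].

Step 1: column multipliers v_i = (∏_{j≠i}(α_i − α_j))^{−1} mod 11.
  i = 1 (α = 2): (2−7)(2−5)(2−3)(2−6) = (−5)·(−3)·(−1)·(−4) = 60 ≡ 5, so v_1 = 5^{−1} = 9 (mod 11).
  i = 2 (α = 7): (7−2)(7−5)(7−3)(7−6) = 5·2·4·1 = 40 ≡ 7, so v_2 = 7^{−1} = 8 (mod 11).
  i = 3 (α = 5): (5−2)(5−7)(5−3)(5−6) = 3·(−2)·2·(−1) = 12 ≡ 1, so v_3 = 1^{−1} = 1 (mod 11).
  i = 4 (α = 3): (3−2)(3−7)(3−5)(3−6) = 1·(−4)·(−2)·(−3) = −24 ≡ 9, so v_4 = 9^{−1} = 5 (mod 11).
  i = 5 (α = 6): (6−2)(6−7)(6−5)(6−3) = 4·(−1)·1·3 = −12 ≡ 10, so v_5 = 10^{−1} = 10 (mod 11).
  v = [9, 8, 1, 5, 10].
Step 2: syndromes of r = [8, 2, 0, 9, 9] (all sums mod 11).
  S_0 = Σ v_i r_i = 9·8 + 8·2 + 1·0 + 5·9 + 10·9 = 223 ≡ 3.
  S_1 = Σ v_i α_i r_i = 9·2·8 + 8·7·2 + 1·5·0 + 5·3·9 + 10·6·9 = 931 ≡ 7.
  α_i^2 mod 11 = [4, 5, 3, 9, 3].
  S_2 = Σ v_i α_i^2 r_i = 9·4·8 + 8·5·2 + 1·3·0 + 5·9·9 + 10·3·9 = 1043 ≡ 9.
  S = (3, 7, 9) ≠ 0, so r is not a codeword (an error is present).
Step 3: locate the error. For a single error e at position i, S_ℓ = v_i·e·α_i^ℓ, so α_err = S_1/S_0.
  S_0^{−1} = 3^{−1} = 4 (mod 11), so α_err = 7·4 = 28 ≡ 6 = α_5. Error position i = 5.
  Consistency check: S_2/S_1 = 9·8 = 72 ≡ 6 = α_err ✓ (single-error assumption holds).
Step 4: error magnitude e = S_0/v_5 = S_0·∏_{j≠5}(α_5 − α_j) = 3·10 = 30 ≡ 8 (mod 11).
Step 5: correct position 5: c_5 = r_5 − e = 9 − 8 ≡ 1 (mod 11). Hence c = [8, 2, 0, 9, 1].
  Check: interpolating c through the α_i gives m(x) = 6 + 1·x (degree < 2) with m(α_i) = c_i for every i, so c is indeed a codeword.


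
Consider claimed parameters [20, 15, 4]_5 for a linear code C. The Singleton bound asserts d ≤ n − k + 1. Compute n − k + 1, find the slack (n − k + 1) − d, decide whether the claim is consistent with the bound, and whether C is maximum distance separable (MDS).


Singleton RHS = n − k + 1 = 6, slack = 2, bound satisfied, not MDS.

Singleton bound: d ≤ n − k + 1.
Here n = 20, k = 15, so n − k + 1 = 6.
Given d = 4, check d ≤ 6: YES.
Slack = (n − k + 1) − d = 2.
The code is NOT MDS (slack = 2 > 0).
Description: the claimed parameters are [20, 15, 4]_5; such a code would be non-MDS.


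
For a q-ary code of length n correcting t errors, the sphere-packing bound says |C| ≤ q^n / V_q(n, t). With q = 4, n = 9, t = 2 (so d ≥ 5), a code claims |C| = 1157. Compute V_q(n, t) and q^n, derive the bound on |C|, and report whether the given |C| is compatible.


V_q(n, t) = 352, q^n = 262144, Hamming bound = 744, |C| = 1157 > bound (violated).

Step 1: Compute V_q(n, t) = Σ_{j=0}^2 C(n, j) (q−1)^j.
  j = 0: C(9,0)·(3)^0 = 1·1 = 1.
  j = 1: C(9,1)·(3)^1 = 9·3 = 27.
  j = 2: C(9,2)·(3)^2 = 36·9 = 324.
  V_q(n, t) = 1 + 27 + 324 = 352.
Step 2: q^n = 4^9 = 262144.
Step 3: Hamming bound ⌊q^n / V_q(n,t)⌋ = ⌊262144/352⌋ = 744.
Step 4: Compare |C| = 1157 to 744: violated.
The claimed |C| lies above the Hamming bound, so no 4-ary code of length 9 with d ≥ 5 can have 1157 codewords.


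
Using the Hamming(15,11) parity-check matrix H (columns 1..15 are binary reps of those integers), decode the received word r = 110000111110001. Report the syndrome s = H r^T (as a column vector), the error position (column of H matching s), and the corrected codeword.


s = (1, 0, 1, 1)^T, error position = 11, corrected codeword c = 110000111100001

Compute s = H r^T mod 2 one row at a time:
  s_1 = 1 + 1 + 1 + 1 + 0 + 0 + 0 + 1 = 5 ≡ 1 (mod 2).
  s_2 = 0 + 0 + 0 + 1 + 0 + 0 + 0 + 1 = 2 ≡ 0 (mod 2).
  s_3 = 1 + 0 + 0 + 1 + 1 + 1 + 0 + 1 = 5 ≡ 1 (mod 2).
  s_4 = 1 + 0 + 0 + 1 + 1 + 1 + 0 + 1 = 5 ≡ 1 (mod 2).
s = (1, 0, 1, 1)^T — this equals column 11 of H (binary 1011), so error is at position 11.
Correct: flip bit 11 of r = 110000111110001 to get c = 110000111100001.


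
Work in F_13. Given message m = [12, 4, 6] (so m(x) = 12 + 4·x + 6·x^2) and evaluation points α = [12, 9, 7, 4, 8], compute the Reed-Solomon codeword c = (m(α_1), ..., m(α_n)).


c = [1, 1, 9, 7, 12]

Message polynomial: m(x) = 12 + 4·x + 6·x^2 (mod 13).
For each evaluation point α_i, compute m(α_i) mod 13:
  α_1 = 12: Horner steps 6 → 11 → 1, so m(12) = 1.
  α_2 = 9: Horner steps 6 → 6 → 1, so m(9) = 1.
  α_3 = 7: Horner steps 6 → 7 → 9, so m(7) = 9.
  α_4 = 4: Horner steps 6 → 2 → 7, so m(4) = 7.
  α_5 = 8: Horner steps 6 → 0 → 12, so m(8) = 12.
Codeword c = [1, 1, 9, 7, 12] ∈ F_13^5.


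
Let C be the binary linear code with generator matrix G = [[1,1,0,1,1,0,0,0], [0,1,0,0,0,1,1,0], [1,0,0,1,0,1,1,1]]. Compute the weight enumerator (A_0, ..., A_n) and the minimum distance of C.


Weight distribution: A_0 = 1, A_2 = 1, A_3 = 1, A_4 = 2, A_5 = 3. Minimum distance d = 2.

Enumerate all 2^3 = 8 messages m ∈ F_2^3.
For each, compute codeword c = mG in F_2^8, then tally its weight.
  m = 000 → c = 00000000, weight = 0.
  m = 100 → c = 11011000, weight = 4.
  m = 010 → c = 01000110, weight = 3.
  m = 110 → c = 10011110, weight = 5.
  m = 001 → c = 10010111, weight = 5.
  m = 101 → c = 01001111, weight = 5.
  m = 011 → c = 11010001, weight = 4.
  m = 111 → c = 00001001, weight = 2.
Tally weights:
  weight 0: 1 codewords.
  weight 2: 1 codewords.
  weight 3: 1 codewords.
  weight 4: 2 codewords.
  weight 5: 3 codewords.
Minimum distance d = smallest w > 0 with A_w > 0 = 2.
Sanity: Σ A_w = 8 = 2^3 = 8 ✓.
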